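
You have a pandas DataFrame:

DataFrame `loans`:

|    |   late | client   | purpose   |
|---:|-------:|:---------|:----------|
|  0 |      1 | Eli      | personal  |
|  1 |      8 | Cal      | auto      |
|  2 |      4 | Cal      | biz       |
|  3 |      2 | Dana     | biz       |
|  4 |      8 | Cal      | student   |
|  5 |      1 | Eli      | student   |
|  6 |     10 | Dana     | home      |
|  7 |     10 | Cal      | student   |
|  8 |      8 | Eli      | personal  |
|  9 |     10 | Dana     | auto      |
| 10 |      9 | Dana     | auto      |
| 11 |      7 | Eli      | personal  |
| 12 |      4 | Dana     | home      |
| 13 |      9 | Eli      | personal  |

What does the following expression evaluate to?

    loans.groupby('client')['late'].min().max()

group by client, min of late:
client
Cal     4
Dana    2
Eli     1
Name: late, dtype: int64
Taking the max of the resulting series gives 4.

4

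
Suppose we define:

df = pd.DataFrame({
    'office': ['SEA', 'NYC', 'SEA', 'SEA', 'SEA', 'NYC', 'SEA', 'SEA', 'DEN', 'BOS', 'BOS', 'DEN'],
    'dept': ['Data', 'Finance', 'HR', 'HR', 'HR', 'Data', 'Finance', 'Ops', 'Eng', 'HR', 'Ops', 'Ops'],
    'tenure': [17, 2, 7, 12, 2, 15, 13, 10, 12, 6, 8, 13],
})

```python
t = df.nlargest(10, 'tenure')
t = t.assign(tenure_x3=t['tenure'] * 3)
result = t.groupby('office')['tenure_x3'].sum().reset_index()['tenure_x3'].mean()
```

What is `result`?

take 10 rows with largest tenure:
   office     dept  tenure
0     SEA     Data      17
5     NYC     Data      15
6     SEA  Finance      13
11    DEN      Ops      13
3     SEA       HR      12
8     DEN      Eng      12
7     SEA      Ops      10
10    BOS      Ops       8
2     SEA       HR       7
9     BOS       HR       6
add column tenure_x3 = t['tenure'] * 3:
   office     dept  tenure  tenure_x3
0     SEA     Data      17         51
5     NYC     Data      15         45
6     SEA  Finance      13         39
11    DEN      Ops      13         39
3     SEA       HR      12         36
8     DEN      Eng      12         36
7     SEA      Ops      10         30
10    BOS      Ops       8         24
2     SEA       HR       7         21
9     BOS       HR       6         18
group by office, sum of tenure_x3:
office
BOS     42
DEN     75
NYC     45
SEA    177
Name: tenure_x3, dtype: int64
reset_index():
  office  tenure_x3
0    BOS         42
1    DEN         75
2    NYC         45
3    SEA        177
Then the mean of column 'tenure_x3': 84.75

84.75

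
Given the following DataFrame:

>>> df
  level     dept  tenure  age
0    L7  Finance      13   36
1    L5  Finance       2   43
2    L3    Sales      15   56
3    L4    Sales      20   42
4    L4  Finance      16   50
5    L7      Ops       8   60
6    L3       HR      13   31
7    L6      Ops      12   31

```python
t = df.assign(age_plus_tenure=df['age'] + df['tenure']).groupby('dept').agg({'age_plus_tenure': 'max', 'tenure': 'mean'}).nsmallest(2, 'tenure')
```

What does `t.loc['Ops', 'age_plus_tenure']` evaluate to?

add column age_plus_tenure = df['age'] + df['tenure']:
  level     dept  tenure  age  age_plus_tenure
0    L7  Finance      13   36               49
1    L5  Finance       2   43               45
2    L3    Sales      15   56               71
3    L4    Sales      20   42               62
4    L4  Finance      16   50               66
5    L7      Ops       8   60               68
6    L3       HR      13   31               44
7    L6      Ops      12   31               43
group by dept: max(age_plus_tenure), mean(tenure):
         age_plus_tenure     tenure
dept                               
Finance               66  10.333333
HR                    44  13.000000
Ops                   68  10.000000
Sales                 71  17.500000
take 2 rows with smallest tenure:
         age_plus_tenure     tenure
dept                               
Ops                   68  10.000000
Finance               66  10.333333
Hence 68.

68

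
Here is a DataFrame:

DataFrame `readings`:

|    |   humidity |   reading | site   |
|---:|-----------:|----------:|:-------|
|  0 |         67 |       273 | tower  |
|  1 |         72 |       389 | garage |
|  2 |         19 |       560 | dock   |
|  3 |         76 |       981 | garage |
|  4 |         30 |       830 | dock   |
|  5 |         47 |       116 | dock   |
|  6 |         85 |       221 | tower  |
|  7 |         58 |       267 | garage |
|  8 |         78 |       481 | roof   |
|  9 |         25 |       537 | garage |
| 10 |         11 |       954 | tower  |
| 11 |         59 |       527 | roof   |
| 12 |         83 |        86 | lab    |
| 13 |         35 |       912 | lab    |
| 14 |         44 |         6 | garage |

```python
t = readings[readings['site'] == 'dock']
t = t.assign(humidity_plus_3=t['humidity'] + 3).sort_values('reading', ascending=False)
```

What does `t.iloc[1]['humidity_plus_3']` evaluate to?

filter rows where site == 'dock':
   humidity  reading  site
2        19      560  dock
4        30      830  dock
5        47      116  dock
add column humidity_plus_3 = t['humidity'] + 3:
   humidity  reading  site  humidity_plus_3
2        19      560  dock               22
4        30      830  dock               33
5        47      116  dock               50
sort by reading descending:
   humidity  reading  site  humidity_plus_3
4        30      830  dock               33
2        19      560  dock               22
5        47      116  dock               50
value at position 1, column 'humidity_plus_3' → 22

22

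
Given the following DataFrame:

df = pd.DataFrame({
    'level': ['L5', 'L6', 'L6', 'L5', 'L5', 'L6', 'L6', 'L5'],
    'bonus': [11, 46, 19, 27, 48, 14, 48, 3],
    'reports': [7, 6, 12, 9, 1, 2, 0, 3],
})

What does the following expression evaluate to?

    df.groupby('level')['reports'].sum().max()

group by level, sum of reports:
level
L5    20
L6    20
Name: reports, dtype: int64
The max of the resulting series is 20.

20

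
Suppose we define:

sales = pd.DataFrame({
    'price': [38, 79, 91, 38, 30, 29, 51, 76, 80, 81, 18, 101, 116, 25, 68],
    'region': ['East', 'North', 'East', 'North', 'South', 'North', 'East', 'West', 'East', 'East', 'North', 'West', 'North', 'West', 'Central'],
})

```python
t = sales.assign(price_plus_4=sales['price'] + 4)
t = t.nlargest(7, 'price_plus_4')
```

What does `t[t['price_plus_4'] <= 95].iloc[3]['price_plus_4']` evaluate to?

add column price_plus_4 = sales['price'] + 4:
    price   region  price_plus_4
0      38     East            42
1      79    North            83
2      91     East            95
3      38    North            42
4      30    South            34
5      29    North            33
6      51     East            55
7      76     West            80
8      80     East            84
9      81     East            85
10     18    North            22
11    101     West           105
12    116    North           120
13     25     West            29
14     68  Central            72
take 7 rows with largest price_plus_4:
    price region  price_plus_4
12    116  North           120
11    101   West           105
2      91   East            95
9      81   East            85
8      80   East            84
1      79  North            83
7      76   West            80
filter rows where price_plus_4 <= 95:
   price region  price_plus_4
2     91   East            95
9     81   East            85
8     80   East            84
1     79  North            83
7     76   West            80

83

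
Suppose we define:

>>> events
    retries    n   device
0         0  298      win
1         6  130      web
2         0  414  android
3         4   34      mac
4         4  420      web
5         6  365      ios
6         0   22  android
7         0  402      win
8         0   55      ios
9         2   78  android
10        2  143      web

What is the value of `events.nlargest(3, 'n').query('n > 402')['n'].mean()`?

take 3 rows with largest n:
   retries    n   device
4        4  420      web
2        0  414  android
7        0  402      win
filter rows where n > 402:
   retries    n   device
4        4  420      web
2        0  414  android
mean of column 'n' → 417.0

417.0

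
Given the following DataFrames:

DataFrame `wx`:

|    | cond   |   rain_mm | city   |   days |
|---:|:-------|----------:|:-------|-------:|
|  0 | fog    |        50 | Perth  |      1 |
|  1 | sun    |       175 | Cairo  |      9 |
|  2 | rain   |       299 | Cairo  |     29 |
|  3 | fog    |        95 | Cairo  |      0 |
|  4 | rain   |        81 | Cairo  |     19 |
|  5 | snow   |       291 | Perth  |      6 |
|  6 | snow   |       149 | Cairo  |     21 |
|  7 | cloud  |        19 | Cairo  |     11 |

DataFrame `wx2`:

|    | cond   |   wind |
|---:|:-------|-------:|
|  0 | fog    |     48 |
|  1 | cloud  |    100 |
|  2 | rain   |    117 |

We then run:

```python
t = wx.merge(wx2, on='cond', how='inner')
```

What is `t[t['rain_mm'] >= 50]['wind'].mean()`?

merge on 'cond' (how='inner') → 5 rows:
    cond  rain_mm   city  days  wind
0    fog       50  Perth     1    48
1   rain      299  Cairo    29   117
2    fog       95  Cairo     0    48
3   rain       81  Cairo    19   117
4  cloud       19  Cairo    11   100
filter rows where rain_mm >= 50:
   cond  rain_mm   city  days  wind
0   fog       50  Perth     1    48
1  rain      299  Cairo    29   117
2   fog       95  Cairo     0    48
3  rain       81  Cairo    19   117
So mean() = 82.5.

82.5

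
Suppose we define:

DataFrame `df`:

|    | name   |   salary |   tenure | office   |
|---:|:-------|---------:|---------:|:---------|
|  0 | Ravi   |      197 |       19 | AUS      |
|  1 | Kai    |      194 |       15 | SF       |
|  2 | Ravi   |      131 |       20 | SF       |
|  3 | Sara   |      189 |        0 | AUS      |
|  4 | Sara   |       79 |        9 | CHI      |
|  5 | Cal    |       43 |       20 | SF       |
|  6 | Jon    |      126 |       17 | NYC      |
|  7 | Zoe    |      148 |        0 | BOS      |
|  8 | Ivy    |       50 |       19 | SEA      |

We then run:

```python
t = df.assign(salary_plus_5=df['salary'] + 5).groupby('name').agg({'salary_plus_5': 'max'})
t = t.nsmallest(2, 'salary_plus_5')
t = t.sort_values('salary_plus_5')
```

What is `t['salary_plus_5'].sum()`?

103

add column salary_plus_5 = df['salary'] + 5:
   name  salary  tenure office  salary_plus_5
0  Ravi     197      19    AUS            202
1   Kai     194      15     SF            199
2  Ravi     131      20     SF            136
3  Sara     189       0    AUS            194
4  Sara      79       9    CHI             84
5   Cal      43      20     SF             48
6   Jon     126      17    NYC            131
7   Zoe     148       0    BOS            153
8   Ivy      50      19    SEA             55
group by name, max of salary_plus_5:
      salary_plus_5
name               
Cal              48
Ivy              55
Jon             131
Kai             199
Ravi            202
Sara            194
Zoe             153
take 2 rows with smallest salary_plus_5:
      salary_plus_5
name               
Cal              48
Ivy              55
sort by salary_plus_5:
      salary_plus_5
name               
Cal              48
Ivy              55
Taking the sum of column 'salary_plus_5' gives 103.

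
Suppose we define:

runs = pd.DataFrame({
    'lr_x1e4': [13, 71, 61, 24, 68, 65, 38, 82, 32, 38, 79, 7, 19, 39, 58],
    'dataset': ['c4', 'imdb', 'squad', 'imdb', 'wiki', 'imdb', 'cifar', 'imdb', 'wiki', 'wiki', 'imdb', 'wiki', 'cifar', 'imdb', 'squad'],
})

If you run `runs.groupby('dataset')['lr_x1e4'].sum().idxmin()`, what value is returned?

c4

group by dataset, sum of lr_x1e4:
dataset
c4        13
cifar     57
imdb     360
squad    119
wiki     145
Name: lr_x1e4, dtype: int64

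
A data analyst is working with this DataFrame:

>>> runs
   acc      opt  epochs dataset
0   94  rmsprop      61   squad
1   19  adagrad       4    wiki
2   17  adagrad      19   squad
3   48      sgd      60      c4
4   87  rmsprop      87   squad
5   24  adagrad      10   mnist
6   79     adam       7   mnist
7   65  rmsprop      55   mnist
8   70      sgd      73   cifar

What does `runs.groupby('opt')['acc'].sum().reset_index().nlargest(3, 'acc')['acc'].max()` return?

246

group by opt, sum of acc:
opt
adagrad     60
adam        79
rmsprop    246
sgd        118
Name: acc, dtype: int64
reset_index():
       opt  acc
0  adagrad   60
1     adam   79
2  rmsprop  246
3      sgd  118
take 3 rows with largest acc:
       opt  acc
2  rmsprop  246
3      sgd  118
1     adam   79
Taking the max of column 'acc' gives 246.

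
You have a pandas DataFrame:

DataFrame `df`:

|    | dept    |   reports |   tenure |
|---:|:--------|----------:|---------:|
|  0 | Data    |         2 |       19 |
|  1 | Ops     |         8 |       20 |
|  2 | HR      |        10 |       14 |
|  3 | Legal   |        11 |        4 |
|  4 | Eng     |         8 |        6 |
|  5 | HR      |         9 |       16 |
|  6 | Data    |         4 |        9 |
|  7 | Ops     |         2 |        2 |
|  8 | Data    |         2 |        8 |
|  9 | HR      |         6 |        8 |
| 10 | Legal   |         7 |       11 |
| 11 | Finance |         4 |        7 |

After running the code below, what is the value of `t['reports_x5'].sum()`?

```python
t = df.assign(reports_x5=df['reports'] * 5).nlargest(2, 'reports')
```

105

add column reports_x5 = df['reports'] * 5:
       dept  reports  tenure  reports_x5
0      Data        2      19          10
1       Ops        8      20          40
2        HR       10      14          50
3     Legal       11       4          55
4       Eng        8       6          40
5        HR        9      16          45
6      Data        4       9          20
7       Ops        2       2          10
8      Data        2       8          10
9        HR        6       8          30
10    Legal        7      11          35
11  Finance        4       7          20
take 2 rows with largest reports:
    dept  reports  tenure  reports_x5
3  Legal       11       4          55
2     HR       10      14          50
Finally, sum of column 'reports_x5' = 105.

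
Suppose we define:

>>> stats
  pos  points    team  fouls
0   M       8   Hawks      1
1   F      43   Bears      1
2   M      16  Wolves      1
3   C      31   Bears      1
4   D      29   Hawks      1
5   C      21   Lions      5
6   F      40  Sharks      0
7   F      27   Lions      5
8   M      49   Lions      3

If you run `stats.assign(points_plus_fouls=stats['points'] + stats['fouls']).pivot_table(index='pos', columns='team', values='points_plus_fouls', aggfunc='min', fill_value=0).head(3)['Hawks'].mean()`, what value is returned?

add column points_plus_fouls = stats['points'] + stats['fouls']:
  pos  points    team  fouls  points_plus_fouls
0   M       8   Hawks      1                  9
1   F      43   Bears      1                 44
2   M      16  Wolves      1                 17
3   C      31   Bears      1                 32
4   D      29   Hawks      1                 30
5   C      21   Lions      5                 26
6   F      40  Sharks      0                 40
7   F      27   Lions      5                 32
8   M      49   Lions      3                 52
pivot: rows=pos, cols=team, min(points_plus_fouls):
team  Bears  Hawks  Lions  Sharks  Wolves
pos                                      
C        32      0     26       0       0
D         0     30      0       0       0
F        44      0     32      40       0
M         0      9     52       0      17
take first 3 rows:
team  Bears  Hawks  Lions  Sharks  Wolves
pos                                      
C        32      0     26       0       0
D         0     30      0       0       0
F        44      0     32      40       0
The mean of column 'Hawks' is 10.0.

10.0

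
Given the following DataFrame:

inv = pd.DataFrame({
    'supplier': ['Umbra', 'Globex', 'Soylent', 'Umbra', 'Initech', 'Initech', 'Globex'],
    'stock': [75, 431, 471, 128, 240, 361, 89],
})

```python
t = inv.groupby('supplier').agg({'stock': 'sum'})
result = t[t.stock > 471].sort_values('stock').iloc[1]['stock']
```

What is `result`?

601

group by supplier, sum of stock:
          stock
supplier       
Globex      520
Initech     601
Soylent     471
Umbra       203
filter rows where stock > 471:
          stock
supplier       
Globex      520
Initech     601
sort by stock:
          stock
supplier       
Globex      520
Initech     601
So iloc[1]['stock'] = 601.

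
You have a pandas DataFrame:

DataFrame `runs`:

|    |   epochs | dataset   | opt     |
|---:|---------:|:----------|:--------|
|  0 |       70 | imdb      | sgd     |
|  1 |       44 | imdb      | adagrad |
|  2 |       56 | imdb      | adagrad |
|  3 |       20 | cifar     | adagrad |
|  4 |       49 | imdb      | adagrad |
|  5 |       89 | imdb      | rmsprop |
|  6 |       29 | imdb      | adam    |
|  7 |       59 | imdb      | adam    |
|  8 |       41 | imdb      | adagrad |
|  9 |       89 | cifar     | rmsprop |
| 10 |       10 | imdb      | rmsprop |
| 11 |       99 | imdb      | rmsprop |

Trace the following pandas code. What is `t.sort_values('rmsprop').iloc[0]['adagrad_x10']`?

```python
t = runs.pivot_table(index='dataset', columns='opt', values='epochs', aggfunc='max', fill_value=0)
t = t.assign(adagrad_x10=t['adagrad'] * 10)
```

200

pivot: rows=dataset, cols=opt, max(epochs):
opt      adagrad  adam  rmsprop  sgd
dataset                             
cifar         20     0       89    0
imdb          56    59       99   70
add column adagrad_x10 = t['adagrad'] * 10:
opt      adagrad  adam  rmsprop  sgd  adagrad_x10
dataset                                          
cifar         20     0       89    0          200
imdb          56    59       99   70          560
sort by rmsprop:
opt      adagrad  adam  rmsprop  sgd  adagrad_x10
dataset                                          
cifar         20     0       89    0          200
imdb          56    59       99   70          560
value at position 0, column 'adagrad_x10' → 200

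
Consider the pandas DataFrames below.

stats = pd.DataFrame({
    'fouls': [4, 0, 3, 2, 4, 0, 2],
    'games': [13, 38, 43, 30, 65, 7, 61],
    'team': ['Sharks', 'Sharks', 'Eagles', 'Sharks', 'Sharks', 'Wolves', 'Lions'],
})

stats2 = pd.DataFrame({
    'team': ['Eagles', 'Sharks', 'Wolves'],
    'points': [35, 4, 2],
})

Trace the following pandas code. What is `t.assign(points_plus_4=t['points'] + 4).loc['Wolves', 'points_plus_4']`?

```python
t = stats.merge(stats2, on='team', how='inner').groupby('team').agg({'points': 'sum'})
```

merge on 'team' (how='inner') → 6 rows:
   fouls  games    team  points
0      4     13  Sharks       4
1      0     38  Sharks       4
2      3     43  Eagles      35
3      2     30  Sharks       4
4      4     65  Sharks       4
5      0      7  Wolves       2
group by team, sum of points:
        points
team          
Eagles      35
Sharks      16
Wolves       2
add column points_plus_4 = t['points'] + 4:
        points  points_plus_4
team                         
Eagles      35             39
Sharks      16             20
Wolves       2              6
Hence 6.

6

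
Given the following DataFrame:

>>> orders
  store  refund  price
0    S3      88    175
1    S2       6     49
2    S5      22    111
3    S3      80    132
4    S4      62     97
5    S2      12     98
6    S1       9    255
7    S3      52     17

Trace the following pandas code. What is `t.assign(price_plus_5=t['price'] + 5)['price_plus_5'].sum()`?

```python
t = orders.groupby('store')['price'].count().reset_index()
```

33

group by store, count of price:
store
S1    1
S2    2
S3    3
S4    1
S5    1
Name: price, dtype: int64
reset_index():
  store  price
0    S1      1
1    S2      2
2    S3      3
3    S4      1
4    S5      1
add column price_plus_5 = t['price'] + 5:
  store  price  price_plus_5
0    S1      1             6
1    S2      2             7
2    S3      3             8
3    S4      1             6
4    S5      1             6
sum of column 'price_plus_5' → 33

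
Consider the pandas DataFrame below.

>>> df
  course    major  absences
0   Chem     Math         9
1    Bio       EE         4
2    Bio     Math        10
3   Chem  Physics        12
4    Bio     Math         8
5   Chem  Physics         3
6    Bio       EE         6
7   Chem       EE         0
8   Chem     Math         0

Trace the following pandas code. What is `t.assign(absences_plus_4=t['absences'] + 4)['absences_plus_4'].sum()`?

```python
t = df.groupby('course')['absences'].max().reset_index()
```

30

group by course, max of absences:
course
Bio     10
Chem    12
Name: absences, dtype: int64
reset_index():
  course  absences
0    Bio        10
1   Chem        12
add column absences_plus_4 = t['absences'] + 4:
  course  absences  absences_plus_4
0    Bio        10               14
1   Chem        12               16
Then the sum of column 'absences_plus_4': 30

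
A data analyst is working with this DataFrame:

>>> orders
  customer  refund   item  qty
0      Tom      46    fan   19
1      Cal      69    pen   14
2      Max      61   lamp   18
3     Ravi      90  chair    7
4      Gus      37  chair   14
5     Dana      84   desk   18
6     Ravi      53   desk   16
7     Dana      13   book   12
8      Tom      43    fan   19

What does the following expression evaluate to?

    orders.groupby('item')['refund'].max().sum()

group by item, max of refund:
item
book     13
chair    90
desk     84
fan      46
lamp     61
pen      69
Name: refund, dtype: int64
So sum() = 363.

363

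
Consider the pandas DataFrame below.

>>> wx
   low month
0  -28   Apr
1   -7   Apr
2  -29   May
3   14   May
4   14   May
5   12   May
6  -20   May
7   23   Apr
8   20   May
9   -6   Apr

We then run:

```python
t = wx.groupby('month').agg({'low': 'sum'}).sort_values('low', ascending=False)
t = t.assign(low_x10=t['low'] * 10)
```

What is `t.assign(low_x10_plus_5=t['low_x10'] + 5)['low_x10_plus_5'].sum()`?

-60

group by month, sum of low:
       low
month     
Apr    -18
May     11
sort by low descending:
       low
month     
May     11
Apr    -18
add column low_x10 = t['low'] * 10:
       low  low_x10
month              
May     11      110
Apr    -18     -180
add column low_x10_plus_5 = t['low_x10'] + 5:
       low  low_x10  low_x10_plus_5
month                              
May     11      110             115
Apr    -18     -180            -175
Hence -60.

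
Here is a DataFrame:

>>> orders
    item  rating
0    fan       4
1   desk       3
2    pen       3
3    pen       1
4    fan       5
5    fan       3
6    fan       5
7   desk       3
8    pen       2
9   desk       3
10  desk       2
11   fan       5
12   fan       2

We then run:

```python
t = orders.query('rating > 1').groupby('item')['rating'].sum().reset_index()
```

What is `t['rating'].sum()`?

40

filter rows where rating > 1:
    item  rating
0    fan       4
1   desk       3
2    pen       3
4    fan       5
5    fan       3
6    fan       5
7   desk       3
8    pen       2
9   desk       3
10  desk       2
11   fan       5
12   fan       2
group by item, sum of rating:
item
desk    11
fan     24
pen      5
Name: rating, dtype: int64
reset_index():
   item  rating
0  desk      11
1   fan      24
2   pen       5
Finally, sum of column 'rating' = 40.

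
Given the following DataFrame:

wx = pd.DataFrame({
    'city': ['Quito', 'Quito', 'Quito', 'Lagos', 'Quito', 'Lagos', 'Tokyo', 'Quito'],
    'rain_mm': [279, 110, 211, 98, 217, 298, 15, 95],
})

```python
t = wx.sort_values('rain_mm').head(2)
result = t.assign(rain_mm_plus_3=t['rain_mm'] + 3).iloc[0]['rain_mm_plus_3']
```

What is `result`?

sort by rain_mm:
    city  rain_mm
6  Tokyo       15
7  Quito       95
3  Lagos       98
1  Quito      110
2  Quito      211
4  Quito      217
0  Quito      279
5  Lagos      298
take first 2 rows:
    city  rain_mm
6  Tokyo       15
7  Quito       95
add column rain_mm_plus_3 = t['rain_mm'] + 3:
    city  rain_mm  rain_mm_plus_3
6  Tokyo       15              18
7  Quito       95              98
Finally, value at position 0, column 'rain_mm_plus_3' = 18.

18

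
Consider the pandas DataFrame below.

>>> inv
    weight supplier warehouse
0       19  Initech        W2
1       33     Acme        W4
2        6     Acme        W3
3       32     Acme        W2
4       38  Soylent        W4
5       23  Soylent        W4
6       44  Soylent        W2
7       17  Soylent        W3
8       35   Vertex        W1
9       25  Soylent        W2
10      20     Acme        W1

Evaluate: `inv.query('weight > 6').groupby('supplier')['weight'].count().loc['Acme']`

3

filter rows where weight > 6:
    weight supplier warehouse
0       19  Initech        W2
1       33     Acme        W4
3       32     Acme        W2
4       38  Soylent        W4
5       23  Soylent        W4
6       44  Soylent        W2
7       17  Soylent        W3
8       35   Vertex        W1
9       25  Soylent        W2
10      20     Acme        W1
group by supplier, count of weight:
supplier
Acme       3
Initech    1
Soylent    5
Vertex     1
Name: weight, dtype: int64
Taking the value at index 'Acme' gives 3.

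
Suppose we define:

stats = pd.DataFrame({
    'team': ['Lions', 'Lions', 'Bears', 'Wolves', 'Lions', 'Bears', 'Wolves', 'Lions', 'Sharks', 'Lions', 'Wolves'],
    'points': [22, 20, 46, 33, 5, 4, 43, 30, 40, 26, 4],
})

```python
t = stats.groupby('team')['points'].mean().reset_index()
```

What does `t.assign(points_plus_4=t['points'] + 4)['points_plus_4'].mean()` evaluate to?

group by team, mean of points:
team
Bears     25.000000
Lions     20.600000
Sharks    40.000000
Wolves    26.666667
Name: points, dtype: float64
reset_index():
     team     points
0   Bears  25.000000
1   Lions  20.600000
2  Sharks  40.000000
3  Wolves  26.666667
add column points_plus_4 = t['points'] + 4:
     team     points  points_plus_4
0   Bears  25.000000      29.000000
1   Lions  20.600000      24.600000
2  Sharks  40.000000      44.000000
3  Wolves  26.666667      30.666667
Taking the mean of column 'points_plus_4' gives 32.0666666667.

32.0666666667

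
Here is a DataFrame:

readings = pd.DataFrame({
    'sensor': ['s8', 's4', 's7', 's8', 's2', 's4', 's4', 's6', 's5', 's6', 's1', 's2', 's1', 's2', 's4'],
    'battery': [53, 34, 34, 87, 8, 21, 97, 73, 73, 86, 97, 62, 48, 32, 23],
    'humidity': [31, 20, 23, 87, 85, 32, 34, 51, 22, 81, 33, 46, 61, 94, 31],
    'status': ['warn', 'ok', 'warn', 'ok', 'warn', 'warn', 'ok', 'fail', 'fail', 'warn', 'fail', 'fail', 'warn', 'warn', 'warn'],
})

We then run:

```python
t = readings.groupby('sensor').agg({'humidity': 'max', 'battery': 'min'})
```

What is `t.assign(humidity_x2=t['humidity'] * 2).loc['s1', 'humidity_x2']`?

122

group by sensor: max(humidity), min(battery):
        humidity  battery
sensor                   
s1            61       48
s2            94        8
s4            34       21
s5            22       73
s6            81       73
s7            23       34
s8            87       53
add column humidity_x2 = t['humidity'] * 2:
        humidity  battery  humidity_x2
sensor                                
s1            61       48          122
s2            94        8          188
s4            34       21           68
s5            22       73           44
s6            81       73          162
s7            23       34           46
s8            87       53          174
The value at row 's1', column 'humidity_x2' is 122.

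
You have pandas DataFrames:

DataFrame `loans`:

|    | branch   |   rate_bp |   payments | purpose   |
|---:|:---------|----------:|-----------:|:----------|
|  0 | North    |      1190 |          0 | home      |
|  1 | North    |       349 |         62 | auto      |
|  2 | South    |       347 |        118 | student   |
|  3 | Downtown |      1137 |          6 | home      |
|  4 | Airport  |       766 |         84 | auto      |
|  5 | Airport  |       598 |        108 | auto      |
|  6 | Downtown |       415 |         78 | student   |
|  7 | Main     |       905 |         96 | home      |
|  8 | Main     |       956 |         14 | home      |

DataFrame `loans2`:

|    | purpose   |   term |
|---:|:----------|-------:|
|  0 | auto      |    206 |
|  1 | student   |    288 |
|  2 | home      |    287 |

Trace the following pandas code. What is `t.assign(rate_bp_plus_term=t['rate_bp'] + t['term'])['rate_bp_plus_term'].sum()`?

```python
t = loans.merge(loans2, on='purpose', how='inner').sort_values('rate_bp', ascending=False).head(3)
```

merge on 'purpose' (how='inner') → 9 rows:
     branch  rate_bp  payments  purpose  term
0     North     1190         0     home   287
1     North      349        62     auto   206
2     South      347       118  student   288
3  Downtown     1137         6     home   287
4   Airport      766        84     auto   206
5   Airport      598       108     auto   206
6  Downtown      415        78  student   288
7      Main      905        96     home   287
8      Main      956        14     home   287
sort by rate_bp descending:
     branch  rate_bp  payments  purpose  term
0     North     1190         0     home   287
3  Downtown     1137         6     home   287
8      Main      956        14     home   287
7      Main      905        96     home   287
4   Airport      766        84     auto   206
5   Airport      598       108     auto   206
6  Downtown      415        78  student   288
1     North      349        62     auto   206
2     South      347       118  student   288
take first 3 rows:
     branch  rate_bp  payments purpose  term
0     North     1190         0    home   287
3  Downtown     1137         6    home   287
8      Main      956        14    home   287
add column rate_bp_plus_term = t['rate_bp'] + t['term']:
     branch  rate_bp  payments purpose  term  rate_bp_plus_term
0     North     1190         0    home   287               1477
3  Downtown     1137         6    home   287               1424
8      Main      956        14    home   287               1243
The sum of column 'rate_bp_plus_term' is 4144.

4144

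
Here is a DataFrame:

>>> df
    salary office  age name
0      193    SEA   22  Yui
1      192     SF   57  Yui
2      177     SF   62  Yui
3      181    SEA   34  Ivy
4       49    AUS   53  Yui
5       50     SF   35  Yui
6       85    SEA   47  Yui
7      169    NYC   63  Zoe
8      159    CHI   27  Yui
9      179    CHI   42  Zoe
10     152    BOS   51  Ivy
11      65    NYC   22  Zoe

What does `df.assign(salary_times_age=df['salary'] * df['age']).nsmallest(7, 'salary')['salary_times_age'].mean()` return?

4637.71428571

add column salary_times_age = df['salary'] * df['age']:
    salary office  age name  salary_times_age
0      193    SEA   22  Yui              4246
1      192     SF   57  Yui             10944
2      177     SF   62  Yui             10974
3      181    SEA   34  Ivy              6154
4       49    AUS   53  Yui              2597
5       50     SF   35  Yui              1750
6       85    SEA   47  Yui              3995
7      169    NYC   63  Zoe             10647
8      159    CHI   27  Yui              4293
9      179    CHI   42  Zoe              7518
10     152    BOS   51  Ivy              7752
11      65    NYC   22  Zoe              1430
take 7 rows with smallest salary:
    salary office  age name  salary_times_age
4       49    AUS   53  Yui              2597
5       50     SF   35  Yui              1750
11      65    NYC   22  Zoe              1430
6       85    SEA   47  Yui              3995
10     152    BOS   51  Ivy              7752
8      159    CHI   27  Yui              4293
7      169    NYC   63  Zoe             10647
So mean() = 4637.71428571.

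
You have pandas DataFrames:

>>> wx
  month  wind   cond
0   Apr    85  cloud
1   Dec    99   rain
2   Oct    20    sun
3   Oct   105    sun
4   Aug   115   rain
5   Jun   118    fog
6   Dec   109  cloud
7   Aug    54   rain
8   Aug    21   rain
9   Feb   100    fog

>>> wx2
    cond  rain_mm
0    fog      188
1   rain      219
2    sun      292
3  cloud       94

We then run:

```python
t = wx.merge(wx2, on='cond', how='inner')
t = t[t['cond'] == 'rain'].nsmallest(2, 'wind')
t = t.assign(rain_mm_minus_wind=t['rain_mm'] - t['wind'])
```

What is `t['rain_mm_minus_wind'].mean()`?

181.5

merge on 'cond' (how='inner') → 10 rows:
  month  wind   cond  rain_mm
0   Apr    85  cloud       94
1   Dec    99   rain      219
2   Oct    20    sun      292
3   Oct   105    sun      292
4   Aug   115   rain      219
5   Jun   118    fog      188
6   Dec   109  cloud       94
7   Aug    54   rain      219
8   Aug    21   rain      219
9   Feb   100    fog      188
filter rows where cond == 'rain':
  month  wind  cond  rain_mm
1   Dec    99  rain      219
4   Aug   115  rain      219
7   Aug    54  rain      219
8   Aug    21  rain      219
take 2 rows with smallest wind:
  month  wind  cond  rain_mm
8   Aug    21  rain      219
7   Aug    54  rain      219
add column rain_mm_minus_wind = t['rain_mm'] - t['wind']:
  month  wind  cond  rain_mm  rain_mm_minus_wind
8   Aug    21  rain      219                 198
7   Aug    54  rain      219                 165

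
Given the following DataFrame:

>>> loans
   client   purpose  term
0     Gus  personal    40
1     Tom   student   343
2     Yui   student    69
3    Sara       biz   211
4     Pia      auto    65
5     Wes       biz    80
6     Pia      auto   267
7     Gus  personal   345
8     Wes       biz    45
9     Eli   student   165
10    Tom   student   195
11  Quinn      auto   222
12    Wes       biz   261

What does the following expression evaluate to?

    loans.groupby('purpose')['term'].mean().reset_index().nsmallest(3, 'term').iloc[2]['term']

group by purpose, mean of term:
purpose
auto        184.666667
biz         149.250000
personal    192.500000
student     193.000000
Name: term, dtype: float64
reset_index():
    purpose        term
0      auto  184.666667
1       biz  149.250000
2  personal  192.500000
3   student  193.000000
take 3 rows with smallest term:
    purpose        term
1       biz  149.250000
0      auto  184.666667
2  personal  192.500000
Hence 192.5.

192.5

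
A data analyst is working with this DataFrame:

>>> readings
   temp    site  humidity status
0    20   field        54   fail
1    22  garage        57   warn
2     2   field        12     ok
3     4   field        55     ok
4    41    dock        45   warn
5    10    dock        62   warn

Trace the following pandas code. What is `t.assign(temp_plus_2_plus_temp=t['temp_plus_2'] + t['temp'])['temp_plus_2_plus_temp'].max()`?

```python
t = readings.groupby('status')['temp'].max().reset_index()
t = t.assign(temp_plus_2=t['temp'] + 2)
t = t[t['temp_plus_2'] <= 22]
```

group by status, max of temp:
status
fail    20
ok       4
warn    41
Name: temp, dtype: int64
reset_index():
  status  temp
0   fail    20
1     ok     4
2   warn    41
add column temp_plus_2 = t['temp'] + 2:
  status  temp  temp_plus_2
0   fail    20           22
1     ok     4            6
2   warn    41           43
filter rows where temp_plus_2 <= 22:
  status  temp  temp_plus_2
0   fail    20           22
1     ok     4            6
add column temp_plus_2_plus_temp = t['temp_plus_2'] + t['temp']:
  status  temp  temp_plus_2  temp_plus_2_plus_temp
0   fail    20           22                     42
1     ok     4            6                     10
Then the max of column 'temp_plus_2_plus_temp': 42

42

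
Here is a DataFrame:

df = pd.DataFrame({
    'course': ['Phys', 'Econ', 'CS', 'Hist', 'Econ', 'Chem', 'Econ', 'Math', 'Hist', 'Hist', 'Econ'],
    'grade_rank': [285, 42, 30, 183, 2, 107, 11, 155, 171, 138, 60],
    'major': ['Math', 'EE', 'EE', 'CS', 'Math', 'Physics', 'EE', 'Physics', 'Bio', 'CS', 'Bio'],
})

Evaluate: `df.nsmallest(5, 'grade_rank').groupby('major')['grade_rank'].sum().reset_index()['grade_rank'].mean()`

48.3333333333

take 5 rows with smallest grade_rank:
   course  grade_rank major
4    Econ           2  Math
6    Econ          11    EE
2      CS          30    EE
1    Econ          42    EE
10   Econ          60   Bio
group by major, sum of grade_rank:
major
Bio     60
EE      83
Math     2
Name: grade_rank, dtype: int64
reset_index():
  major  grade_rank
0   Bio          60
1    EE          83
2  Math           2
So mean() = 48.3333333333.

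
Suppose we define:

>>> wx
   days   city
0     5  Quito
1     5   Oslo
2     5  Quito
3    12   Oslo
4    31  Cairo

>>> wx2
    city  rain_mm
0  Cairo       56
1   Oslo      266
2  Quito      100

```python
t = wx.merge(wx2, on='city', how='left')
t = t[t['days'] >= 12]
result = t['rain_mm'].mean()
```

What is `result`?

161.0

merge on 'city' (how='left') → 5 rows:
   days   city  rain_mm
0     5  Quito      100
1     5   Oslo      266
2     5  Quito      100
3    12   Oslo      266
4    31  Cairo       56
filter rows where days >= 12:
   days   city  rain_mm
3    12   Oslo      266
4    31  Cairo       56
Hence 161.0.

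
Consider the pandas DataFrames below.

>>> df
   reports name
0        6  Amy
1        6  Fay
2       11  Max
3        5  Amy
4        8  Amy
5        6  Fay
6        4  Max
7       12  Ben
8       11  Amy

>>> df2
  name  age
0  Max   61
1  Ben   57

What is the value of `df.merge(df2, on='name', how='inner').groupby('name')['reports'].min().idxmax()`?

merge on 'name' (how='inner') → 3 rows:
   reports name  age
0       11  Max   61
1        4  Max   61
2       12  Ben   57
group by name, min of reports:
name
Ben    12
Max     4
Name: reports, dtype: int64

Ben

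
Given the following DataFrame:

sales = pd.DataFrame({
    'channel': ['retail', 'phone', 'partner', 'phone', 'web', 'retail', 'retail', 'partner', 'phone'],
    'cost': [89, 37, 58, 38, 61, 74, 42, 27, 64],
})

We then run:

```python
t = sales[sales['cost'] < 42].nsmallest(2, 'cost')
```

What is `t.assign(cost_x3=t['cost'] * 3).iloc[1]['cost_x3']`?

111

filter rows where cost < 42:
   channel  cost
1    phone    37
3    phone    38
7  partner    27
take 2 rows with smallest cost:
   channel  cost
7  partner    27
1    phone    37
add column cost_x3 = t['cost'] * 3:
   channel  cost  cost_x3
7  partner    27       81
1    phone    37      111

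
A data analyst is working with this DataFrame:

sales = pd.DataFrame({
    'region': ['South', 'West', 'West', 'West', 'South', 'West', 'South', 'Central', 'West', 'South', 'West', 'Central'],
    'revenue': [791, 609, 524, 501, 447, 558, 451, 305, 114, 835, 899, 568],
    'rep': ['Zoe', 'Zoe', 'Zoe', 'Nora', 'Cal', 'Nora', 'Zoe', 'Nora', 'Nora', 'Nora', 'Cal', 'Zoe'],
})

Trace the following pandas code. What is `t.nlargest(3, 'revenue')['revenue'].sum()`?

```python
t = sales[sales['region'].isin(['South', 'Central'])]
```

filter rows where region in ['South', 'Central']:
     region  revenue   rep
0     South      791   Zoe
4     South      447   Cal
6     South      451   Zoe
7   Central      305  Nora
9     South      835  Nora
11  Central      568   Zoe
take 3 rows with largest revenue:
     region  revenue   rep
9     South      835  Nora
0     South      791   Zoe
11  Central      568   Zoe
Taking the sum of column 'revenue' gives 2194.

2194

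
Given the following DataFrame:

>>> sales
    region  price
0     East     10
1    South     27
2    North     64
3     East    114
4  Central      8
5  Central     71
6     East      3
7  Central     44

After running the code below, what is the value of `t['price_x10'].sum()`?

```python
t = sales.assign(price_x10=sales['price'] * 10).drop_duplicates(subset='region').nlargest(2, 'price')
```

add column price_x10 = sales['price'] * 10:
    region  price  price_x10
0     East     10        100
1    South     27        270
2    North     64        640
3     East    114       1140
4  Central      8         80
5  Central     71        710
6     East      3         30
7  Central     44        440
drop duplicate region (keep=first):
    region  price  price_x10
0     East     10        100
1    South     27        270
2    North     64        640
4  Central      8         80
take 2 rows with largest price:
  region  price  price_x10
2  North     64        640
1  South     27        270

910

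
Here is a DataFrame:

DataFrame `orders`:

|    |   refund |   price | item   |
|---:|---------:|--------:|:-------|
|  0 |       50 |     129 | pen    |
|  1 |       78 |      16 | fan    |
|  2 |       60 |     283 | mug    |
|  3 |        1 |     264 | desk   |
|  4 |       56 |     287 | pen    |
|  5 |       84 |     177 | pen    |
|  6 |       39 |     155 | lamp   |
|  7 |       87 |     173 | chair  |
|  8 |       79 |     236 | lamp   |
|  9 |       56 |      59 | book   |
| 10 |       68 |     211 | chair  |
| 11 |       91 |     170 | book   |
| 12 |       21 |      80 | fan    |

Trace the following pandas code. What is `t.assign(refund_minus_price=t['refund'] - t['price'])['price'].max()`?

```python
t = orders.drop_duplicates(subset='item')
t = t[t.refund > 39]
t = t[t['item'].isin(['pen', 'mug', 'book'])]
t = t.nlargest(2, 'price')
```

drop duplicate item (keep=first):
   refund  price   item
0      50    129    pen
1      78     16    fan
2      60    283    mug
3       1    264   desk
6      39    155   lamp
7      87    173  chair
9      56     59   book
filter rows where refund > 39:
   refund  price   item
0      50    129    pen
1      78     16    fan
2      60    283    mug
7      87    173  chair
9      56     59   book
filter rows where item in ['pen', 'mug', 'book']:
   refund  price  item
0      50    129   pen
2      60    283   mug
9      56     59  book
take 2 rows with largest price:
   refund  price item
2      60    283  mug
0      50    129  pen
add column refund_minus_price = t['refund'] - t['price']:
   refund  price item  refund_minus_price
2      60    283  mug                -223
0      50    129  pen                 -79
So max() = 283.

283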